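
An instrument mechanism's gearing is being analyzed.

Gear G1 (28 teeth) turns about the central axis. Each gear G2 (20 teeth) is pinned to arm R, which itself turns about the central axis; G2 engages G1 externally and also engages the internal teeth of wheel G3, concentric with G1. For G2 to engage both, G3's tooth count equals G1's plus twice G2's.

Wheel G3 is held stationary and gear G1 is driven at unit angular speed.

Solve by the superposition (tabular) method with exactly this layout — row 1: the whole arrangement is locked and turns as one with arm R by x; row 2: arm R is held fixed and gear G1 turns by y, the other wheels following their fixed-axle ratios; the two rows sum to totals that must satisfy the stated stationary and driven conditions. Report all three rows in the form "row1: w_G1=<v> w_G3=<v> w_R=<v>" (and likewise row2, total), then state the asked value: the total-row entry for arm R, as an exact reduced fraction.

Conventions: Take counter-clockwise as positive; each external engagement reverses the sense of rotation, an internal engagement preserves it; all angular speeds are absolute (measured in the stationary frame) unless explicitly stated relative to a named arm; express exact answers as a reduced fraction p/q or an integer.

row1: w_G1=7/24 w_G3=7/24 w_R=7/24
row2: w_G1=17/24 w_G3=-7/24 w_R=0
total: w_G1=1 w_G3=0 w_R=7/24
asked value: 7/24

recognized (axles ride arm R): planetary set, 28/20/68 teeth
row 1 (train locked, turned with arm): all members turn x
row 2: sun turns y, ring = −(28/68)·y, arm 0
boundary: total ω_ring = x − (28/68)·y = 0 and total ω_sun = x + y = 1  ⇒  y = 17/24, x = 7/24
row 2 ring = −(28/68)·17/24 = -7/24
totals (row 1 + row 2): sun 7/24 + 17/24 = 1, ring 7/24 + (-7/24) = 0, arm 7/24 + 0 = 7/24
asked cell (total, arm) = 7/24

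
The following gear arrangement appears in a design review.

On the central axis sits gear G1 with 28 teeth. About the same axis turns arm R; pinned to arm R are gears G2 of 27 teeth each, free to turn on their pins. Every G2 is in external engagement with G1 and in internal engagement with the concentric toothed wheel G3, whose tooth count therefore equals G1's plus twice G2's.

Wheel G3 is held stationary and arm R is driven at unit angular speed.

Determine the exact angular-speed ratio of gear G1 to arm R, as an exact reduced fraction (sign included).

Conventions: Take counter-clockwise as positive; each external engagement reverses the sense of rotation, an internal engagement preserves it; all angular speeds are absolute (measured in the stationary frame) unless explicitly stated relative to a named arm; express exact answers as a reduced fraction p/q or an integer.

55/14

planetary set (28T centre, 27T on arm, 82T internal) — Willis relation
ring teeth: 28 + 2·27 = 82
28(ω_sun−ω_arm) = −82(ω_ring−ω_arm),  ω_ring = 0, ω_arm = 1
ω_sun = 1 − (82/28)(0−1) = 55/14
ω_out/ω_in = 55/14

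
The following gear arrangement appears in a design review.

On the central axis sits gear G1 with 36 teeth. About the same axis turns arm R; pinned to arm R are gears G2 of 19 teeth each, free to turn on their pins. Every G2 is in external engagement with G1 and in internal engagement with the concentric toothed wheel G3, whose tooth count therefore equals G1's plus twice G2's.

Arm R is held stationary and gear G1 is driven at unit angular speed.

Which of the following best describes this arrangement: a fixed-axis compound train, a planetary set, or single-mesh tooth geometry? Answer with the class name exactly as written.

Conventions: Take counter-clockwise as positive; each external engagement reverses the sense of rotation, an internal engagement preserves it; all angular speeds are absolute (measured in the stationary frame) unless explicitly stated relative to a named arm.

topology: planetary set — G1 36T / G2 19T / G3 74T, arm = carrier (Willis)
classification: planetary set

planetary set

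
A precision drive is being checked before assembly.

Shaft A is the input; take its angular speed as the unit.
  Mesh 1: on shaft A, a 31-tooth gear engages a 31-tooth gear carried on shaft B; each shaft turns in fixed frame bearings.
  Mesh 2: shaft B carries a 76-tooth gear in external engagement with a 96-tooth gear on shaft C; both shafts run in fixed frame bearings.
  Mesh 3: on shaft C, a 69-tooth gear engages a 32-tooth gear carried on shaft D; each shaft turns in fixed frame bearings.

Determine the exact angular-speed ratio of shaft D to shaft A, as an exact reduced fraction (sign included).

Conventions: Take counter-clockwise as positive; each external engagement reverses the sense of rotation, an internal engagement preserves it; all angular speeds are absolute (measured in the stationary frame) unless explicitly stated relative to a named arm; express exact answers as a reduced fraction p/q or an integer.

-437/256

class = fixed-axis compound train [3 meshes; 3 ratios multiply, 3 sense flips]
mesh 1 [31T→31T]: running ratio 1, sense −
mesh 2 [76T→96T]: running ratio 19/24, sense +
mesh 3 [69T→32T]: running ratio 437/256, sense −
ω_out/ω_in = -437/256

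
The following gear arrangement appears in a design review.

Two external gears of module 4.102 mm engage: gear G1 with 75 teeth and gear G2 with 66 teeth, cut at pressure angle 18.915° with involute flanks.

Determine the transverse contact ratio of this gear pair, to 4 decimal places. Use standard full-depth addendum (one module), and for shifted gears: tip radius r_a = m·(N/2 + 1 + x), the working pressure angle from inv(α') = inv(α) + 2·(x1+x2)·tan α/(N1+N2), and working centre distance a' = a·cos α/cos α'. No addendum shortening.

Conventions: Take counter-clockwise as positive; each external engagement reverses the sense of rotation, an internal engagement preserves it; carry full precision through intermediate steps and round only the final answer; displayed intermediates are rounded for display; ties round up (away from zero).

class = single-mesh tooth geometry [involute pair 75T × 66T, m = 4.102]
base radii: r_b1 = 145.518531, r_b2 = 128.056307
tip radii: r_a1 = 157.927000, r_a2 = 139.468000
no profile shift: α' = α, a' = a
action lengths: √(r_a1²−r_b1²) = 61.361996, √(r_a2²−r_b2²) = 55.253102
base pitch p_b = π·m·cos α = 12.190932
CR = (61.361996 + 55.253102 − 289.191000·sin 18.91500°)/12.190932 = 1.875941
contact ratio ≈ 1.8759

1.8759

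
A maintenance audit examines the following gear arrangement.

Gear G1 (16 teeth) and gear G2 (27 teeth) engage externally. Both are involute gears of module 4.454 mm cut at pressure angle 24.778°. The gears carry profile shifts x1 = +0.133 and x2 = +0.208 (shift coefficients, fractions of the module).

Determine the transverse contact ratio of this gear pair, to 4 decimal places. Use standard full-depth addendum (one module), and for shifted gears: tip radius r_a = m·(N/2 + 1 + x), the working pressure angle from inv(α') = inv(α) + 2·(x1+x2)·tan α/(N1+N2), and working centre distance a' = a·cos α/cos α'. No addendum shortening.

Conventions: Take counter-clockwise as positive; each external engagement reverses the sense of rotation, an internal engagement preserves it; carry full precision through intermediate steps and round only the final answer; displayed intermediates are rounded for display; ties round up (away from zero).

topology: single-mesh involute geometry — m = 4.454, 16T/27T pair
base radii: r_b1 = 32.351664, r_b2 = 54.593432
tip radii: r_a1 = 40.678382, r_a2 = 65.509432
inv(α') = inv(24.778°) + 2·(+0.133+0.208)·tan α/(16+27) = 0.03646249  ⇒  α' = 26.59026°
a' = a·cos α / cos α' = 95.7610·cos 24.778°/cos 26.59026° = 97.228968
action lengths: √(r_a1²−r_b1²) = 24.659696, √(r_a2²−r_b2²) = 36.208326
base pitch p_b = π·m·cos α = 12.704469
CR = (24.659696 + 36.208326 − 97.228968·sin 26.59026°)/12.704469 = 1.365476
contact ratio ≈ 1.3655

1.3655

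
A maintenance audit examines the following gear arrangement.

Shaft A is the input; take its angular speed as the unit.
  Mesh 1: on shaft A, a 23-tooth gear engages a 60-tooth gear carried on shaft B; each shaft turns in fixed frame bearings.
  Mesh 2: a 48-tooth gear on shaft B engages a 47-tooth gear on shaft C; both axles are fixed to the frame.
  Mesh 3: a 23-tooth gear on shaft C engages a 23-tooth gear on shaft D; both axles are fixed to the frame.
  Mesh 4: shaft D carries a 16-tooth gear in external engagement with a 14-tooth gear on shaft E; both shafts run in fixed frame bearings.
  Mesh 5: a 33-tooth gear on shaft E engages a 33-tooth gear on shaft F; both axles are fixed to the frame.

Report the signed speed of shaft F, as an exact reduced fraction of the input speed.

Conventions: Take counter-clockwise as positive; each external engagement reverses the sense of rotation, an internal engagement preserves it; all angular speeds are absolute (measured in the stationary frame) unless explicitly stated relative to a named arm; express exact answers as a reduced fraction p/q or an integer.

5-mesh fixed-axis compound train (all bearings frame-fixed)
mesh 1 [23T→60T]: |ω|/ω_in = 1×23/60 = 23/60, sense flips to −
mesh 2 [48T→47T]: |ω|/ω_in = (23/60)×48/47 = 92/235, sense flips to +
mesh 3 [23T→23T]: |ω|/ω_in = (92/235)×23/23 = 92/235, sense flips to −
mesh 4 [16T→14T]: |ω|/ω_in = (92/235)×16/14 = 736/1645, sense flips to +
mesh 5 [33T→33T]: |ω|/ω_in = (736/1645)×33/33 = 736/1645, sense flips to −
signed output speed (× input speed) = -736/1645

-736/1645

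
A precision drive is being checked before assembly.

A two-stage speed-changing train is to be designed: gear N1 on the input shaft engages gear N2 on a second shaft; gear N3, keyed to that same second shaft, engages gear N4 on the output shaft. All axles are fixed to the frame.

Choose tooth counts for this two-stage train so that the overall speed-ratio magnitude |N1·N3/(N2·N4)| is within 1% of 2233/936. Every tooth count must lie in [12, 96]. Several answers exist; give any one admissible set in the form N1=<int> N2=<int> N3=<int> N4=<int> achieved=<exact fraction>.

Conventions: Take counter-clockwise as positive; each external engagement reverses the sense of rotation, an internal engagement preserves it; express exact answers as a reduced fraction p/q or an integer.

design class (target 2233/936): fixed-axis compound train
target = 2233/936 in lowest terms: an exact hit needs N1·N3 = k·2233 and N2·N4 = k·936 for one integer k, every count in [12, 96]; additionally prefer no 1:1 stage (N1 ≠ N2, N3 ≠ N4)
k = 1: N1·N3 = 2233 = 29·77, N2·N4 = 936 = 12·78
achieved = 29·77/(12·78) = 2233/936; |achieved − target| = 0 ≤ 2233/93600 ✓

N1=29 N2=12 N3=77 N4=78 achieved=2233/936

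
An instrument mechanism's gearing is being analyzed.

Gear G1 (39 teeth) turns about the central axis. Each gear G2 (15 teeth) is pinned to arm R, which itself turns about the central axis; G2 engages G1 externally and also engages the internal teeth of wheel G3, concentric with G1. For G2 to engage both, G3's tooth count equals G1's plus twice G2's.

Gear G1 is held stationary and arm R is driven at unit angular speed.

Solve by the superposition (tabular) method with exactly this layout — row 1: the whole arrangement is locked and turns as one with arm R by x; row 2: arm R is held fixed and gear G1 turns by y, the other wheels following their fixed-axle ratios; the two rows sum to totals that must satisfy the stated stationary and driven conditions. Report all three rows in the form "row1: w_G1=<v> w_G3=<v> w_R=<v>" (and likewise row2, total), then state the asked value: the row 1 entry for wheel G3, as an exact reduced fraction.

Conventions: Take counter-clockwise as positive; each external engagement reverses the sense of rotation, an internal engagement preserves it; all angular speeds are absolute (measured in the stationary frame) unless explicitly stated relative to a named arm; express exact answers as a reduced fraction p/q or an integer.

row1: w_G1=1 w_G3=1 w_R=1
row2: w_G1=-1 w_G3=13/23 w_R=0
total: w_G1=0 w_G3=36/23 w_R=1
asked value: 1

recognized (axles ride arm R): planetary set, 39/15/69 teeth
row 1 (train locked, turned with arm): all members turn x
row 2 — arm fixed, fixed-axis ratios: sun y, ring −(39/69)·y, arm 0
boundary: total ω_sun = x + y = 0 and total ω_arm = x = 1  ⇒  y = -1, x = 1
row 2 ring = −(39/69)·(-1) = 13/23
totals (row 1 + row 2): sun 1 + (-1) = 0, ring 1 + 13/23 = 36/23, arm 1 + 0 = 1
asked cell (row1, ring) = 1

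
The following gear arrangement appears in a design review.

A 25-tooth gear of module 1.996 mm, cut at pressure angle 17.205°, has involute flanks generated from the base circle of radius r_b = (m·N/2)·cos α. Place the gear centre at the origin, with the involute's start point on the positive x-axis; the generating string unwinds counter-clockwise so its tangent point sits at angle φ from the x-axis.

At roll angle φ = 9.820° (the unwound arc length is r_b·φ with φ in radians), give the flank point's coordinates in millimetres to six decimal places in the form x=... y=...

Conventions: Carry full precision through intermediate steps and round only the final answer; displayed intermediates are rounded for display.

x=24.181040 y=0.039880

recognized (one wheel, involute flank): single-mesh tooth geometry, m = 1.996, N = 25
pitch radius r_p = m·N/2 = 1.996·25/2 = 24.950000
base radius r_b = r_p·cos α = 24.950000·cos 17.205° = 23.833551
roll angle φ = 9.820° = 0.17139133 rad
x = r_b·(cos φ + φ·sin φ) = 24.181040
y = r_b·(sin φ − φ·cos φ) = 0.039880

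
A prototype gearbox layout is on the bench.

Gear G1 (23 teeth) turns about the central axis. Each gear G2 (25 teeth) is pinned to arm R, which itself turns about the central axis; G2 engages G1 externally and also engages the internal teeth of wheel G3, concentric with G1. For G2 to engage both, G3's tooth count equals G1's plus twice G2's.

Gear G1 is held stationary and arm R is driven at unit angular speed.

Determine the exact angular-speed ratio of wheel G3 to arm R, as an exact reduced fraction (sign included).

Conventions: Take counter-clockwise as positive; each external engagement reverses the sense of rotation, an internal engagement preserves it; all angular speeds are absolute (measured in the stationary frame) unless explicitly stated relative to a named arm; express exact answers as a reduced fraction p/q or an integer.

class = planetary set [G3 = 23+2·25 = 73; Willis about the carrier]
ring teeth: 23 + 2·25 = 73
23(ω_sun−ω_arm) = −73(ω_ring−ω_arm),  ω_sun = 0, ω_arm = 1
ω_ring = 1 − (23/73)(0−1) = 96/73
ω_out/ω_in = 96/73

96/73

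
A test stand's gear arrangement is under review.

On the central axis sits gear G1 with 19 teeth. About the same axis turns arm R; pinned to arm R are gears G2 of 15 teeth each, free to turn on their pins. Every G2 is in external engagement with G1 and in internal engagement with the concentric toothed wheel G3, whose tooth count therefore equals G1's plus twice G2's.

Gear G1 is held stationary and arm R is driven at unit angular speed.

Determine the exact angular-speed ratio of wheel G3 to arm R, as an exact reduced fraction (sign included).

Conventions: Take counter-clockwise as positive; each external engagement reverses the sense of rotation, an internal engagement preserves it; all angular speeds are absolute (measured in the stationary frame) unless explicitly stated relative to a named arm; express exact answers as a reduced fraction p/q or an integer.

planetary set (19T centre, 15T on arm, 49T internal) — Willis relation
ring teeth: 19 + 2·15 = 49
19(ω_sun−ω_arm) = −49(ω_ring−ω_arm),  ω_sun = 0, ω_arm = 1
ω_ring = 1 − (19/49)(0−1) = 68/49
ω_out/ω_in = 68/49

68/49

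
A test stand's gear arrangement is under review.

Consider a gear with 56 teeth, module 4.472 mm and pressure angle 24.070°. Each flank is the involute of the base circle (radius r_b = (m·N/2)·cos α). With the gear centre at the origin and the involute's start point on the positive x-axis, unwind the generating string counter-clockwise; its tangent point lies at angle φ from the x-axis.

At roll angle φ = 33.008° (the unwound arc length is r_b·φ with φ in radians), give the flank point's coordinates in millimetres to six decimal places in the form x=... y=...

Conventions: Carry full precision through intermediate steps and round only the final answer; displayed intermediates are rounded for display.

single-mesh involute tooth geometry (56T wheel at module 4.472)
pitch radius r_p = m·N/2 = 4.472·56/2 = 125.216000
base radius r_b = r_p·cos α = 125.216000·cos 24.070° = 114.328200
roll angle φ = 33.008° = 0.57609828 rad
x = r_b·(cos φ + φ·sin φ) = 131.754971
y = r_b·(sin φ − φ·cos φ) = 7.047565

x=131.754971 y=7.047565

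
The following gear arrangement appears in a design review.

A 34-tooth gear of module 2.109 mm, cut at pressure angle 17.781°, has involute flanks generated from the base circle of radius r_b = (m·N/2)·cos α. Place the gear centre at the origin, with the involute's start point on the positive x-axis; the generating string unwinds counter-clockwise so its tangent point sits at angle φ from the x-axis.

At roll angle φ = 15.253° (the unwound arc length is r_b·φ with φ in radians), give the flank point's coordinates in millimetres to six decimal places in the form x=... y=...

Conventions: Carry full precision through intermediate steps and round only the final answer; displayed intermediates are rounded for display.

x=35.328748 y=0.213188

recognized (one wheel, involute flank): single-mesh tooth geometry, m = 2.109, N = 34
pitch radius r_p = m·N/2 = 2.109·34/2 = 35.853000
base radius r_b = r_p·cos α = 35.853000·cos 17.781° = 34.140328
roll angle φ = 15.253° = 0.26621507 rad
x = r_b·(cos φ + φ·sin φ) = 35.328748
y = r_b·(sin φ − φ·cos φ) = 0.213188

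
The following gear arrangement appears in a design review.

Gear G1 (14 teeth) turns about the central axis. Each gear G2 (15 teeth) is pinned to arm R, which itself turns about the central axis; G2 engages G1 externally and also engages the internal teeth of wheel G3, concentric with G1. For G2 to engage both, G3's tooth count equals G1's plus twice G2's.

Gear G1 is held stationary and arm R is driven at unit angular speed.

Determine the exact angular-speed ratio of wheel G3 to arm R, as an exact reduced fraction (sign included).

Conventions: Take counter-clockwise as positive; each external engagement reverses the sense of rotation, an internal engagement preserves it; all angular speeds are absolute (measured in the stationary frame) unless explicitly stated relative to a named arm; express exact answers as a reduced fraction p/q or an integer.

planetary set (14T centre, 15T on arm, 44T internal) — Willis relation
ring teeth: 14 + 2·15 = 44
14(ω_sun−ω_arm) = −44(ω_ring−ω_arm),  ω_sun = 0, ω_arm = 1
ω_ring = 1 − (14/44)(0−1) = 29/22
ω_out/ω_in = 29/22

29/22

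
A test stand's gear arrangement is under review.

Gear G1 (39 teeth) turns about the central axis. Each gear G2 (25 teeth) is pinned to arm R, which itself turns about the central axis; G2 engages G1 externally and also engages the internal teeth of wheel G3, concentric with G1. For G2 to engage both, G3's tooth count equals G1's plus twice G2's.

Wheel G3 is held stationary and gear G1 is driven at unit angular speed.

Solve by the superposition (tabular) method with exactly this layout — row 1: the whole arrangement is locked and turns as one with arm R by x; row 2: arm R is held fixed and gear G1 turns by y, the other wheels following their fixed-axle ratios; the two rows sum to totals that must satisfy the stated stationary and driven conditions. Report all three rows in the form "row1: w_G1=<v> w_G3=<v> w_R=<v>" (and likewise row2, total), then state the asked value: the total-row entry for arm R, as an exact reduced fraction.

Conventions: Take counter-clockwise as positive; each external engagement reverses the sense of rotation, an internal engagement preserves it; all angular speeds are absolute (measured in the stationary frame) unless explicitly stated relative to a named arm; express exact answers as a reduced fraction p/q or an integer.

class = planetary set [G3 = 39+2·25 = 89; Willis about the carrier]
row 1: whole set turns with the arm by x
row 2: sun turns y, ring = −(39/89)·y, arm 0
boundary: total ω_ring = x − (39/89)·y = 0 and total ω_sun = x + y = 1  ⇒  y = 89/128, x = 39/128
row 2 ring = −(39/89)·89/128 = -39/128
totals (row 1 + row 2): sun 39/128 + 89/128 = 1, ring 39/128 + (-39/128) = 0, arm 39/128 + 0 = 39/128
asked cell (total, arm) = 39/128

row1: w_G1=39/128 w_G3=39/128 w_R=39/128
row2: w_G1=89/128 w_G3=-39/128 w_R=0
total: w_G1=1 w_G3=0 w_R=39/128
asked value: 39/128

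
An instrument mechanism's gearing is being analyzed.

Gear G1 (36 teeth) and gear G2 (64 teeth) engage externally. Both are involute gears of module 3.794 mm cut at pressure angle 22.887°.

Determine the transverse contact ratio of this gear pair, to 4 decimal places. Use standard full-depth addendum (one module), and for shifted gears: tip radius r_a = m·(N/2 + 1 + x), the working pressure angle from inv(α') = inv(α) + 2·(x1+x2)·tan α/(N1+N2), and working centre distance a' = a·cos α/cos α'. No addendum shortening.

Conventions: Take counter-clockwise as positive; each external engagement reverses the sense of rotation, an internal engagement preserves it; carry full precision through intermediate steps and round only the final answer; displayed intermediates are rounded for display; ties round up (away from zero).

recognized (one external pair, fixed centres): single-mesh tooth geometry, m = 3.794, N1 = 36, N2 = 64
base radii: r_b1 = 62.915622, r_b2 = 111.849994
tip radii: r_a1 = 72.086000, r_a2 = 125.202000
no profile shift: α' = α, a' = a
action lengths: √(r_a1²−r_b1²) = 35.185451, √(r_a2²−r_b2²) = 56.259396
base pitch p_b = π·m·cos α = 10.980847
CR = (35.185451 + 56.259396 − 189.700000·sin 22.88700°)/10.980847 = 1.608955
contact ratio ≈ 1.6090

1.6090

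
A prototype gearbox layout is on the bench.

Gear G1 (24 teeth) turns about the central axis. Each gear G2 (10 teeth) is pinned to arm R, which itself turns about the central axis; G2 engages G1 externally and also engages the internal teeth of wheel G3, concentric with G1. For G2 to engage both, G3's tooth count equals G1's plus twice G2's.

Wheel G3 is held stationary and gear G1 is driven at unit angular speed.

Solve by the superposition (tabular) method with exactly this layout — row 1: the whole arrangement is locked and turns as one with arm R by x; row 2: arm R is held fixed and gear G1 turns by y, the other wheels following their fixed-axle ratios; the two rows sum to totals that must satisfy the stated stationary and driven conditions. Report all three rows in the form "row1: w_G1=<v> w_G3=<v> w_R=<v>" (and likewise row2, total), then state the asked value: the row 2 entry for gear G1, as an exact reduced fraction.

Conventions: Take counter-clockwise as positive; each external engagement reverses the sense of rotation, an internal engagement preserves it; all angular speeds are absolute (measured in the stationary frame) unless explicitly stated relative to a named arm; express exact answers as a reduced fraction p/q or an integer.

row1: w_G1=6/17 w_G3=6/17 w_R=6/17
row2: w_G1=11/17 w_G3=-6/17 w_R=0
total: w_G1=1 w_G3=0 w_R=6/17
asked value: 11/17

planetary set (24T centre, 10T on arm, 44T internal) — Willis relation
row 1 (train locked, turned with arm): all members turn x
row 2: sun turns y, ring = −(24/44)·y, arm 0
boundary: total ω_ring = x − (24/44)·y = 0 and total ω_sun = x + y = 1  ⇒  y = 11/17, x = 6/17
row 2 ring = −(24/44)·11/17 = -6/17
totals (row 1 + row 2): sun 6/17 + 11/17 = 1, ring 6/17 + (-6/17) = 0, arm 6/17 + 0 = 6/17
asked cell (row2, sun) = 11/17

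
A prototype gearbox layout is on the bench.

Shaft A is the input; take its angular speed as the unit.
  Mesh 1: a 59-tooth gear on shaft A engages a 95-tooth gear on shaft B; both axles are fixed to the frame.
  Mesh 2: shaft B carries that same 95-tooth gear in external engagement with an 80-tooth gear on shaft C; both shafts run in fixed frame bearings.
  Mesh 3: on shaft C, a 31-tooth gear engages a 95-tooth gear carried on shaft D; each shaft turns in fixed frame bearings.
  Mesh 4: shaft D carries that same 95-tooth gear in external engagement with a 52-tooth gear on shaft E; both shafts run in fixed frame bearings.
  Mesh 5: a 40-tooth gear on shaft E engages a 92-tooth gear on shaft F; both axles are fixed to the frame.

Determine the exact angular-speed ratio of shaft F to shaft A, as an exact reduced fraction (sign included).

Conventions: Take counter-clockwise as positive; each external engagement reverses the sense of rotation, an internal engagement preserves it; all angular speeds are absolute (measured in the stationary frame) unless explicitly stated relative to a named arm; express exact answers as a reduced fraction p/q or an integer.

-1829/9568

class = fixed-axis compound train [5 meshes; 5 ratios multiply, 5 sense flips]
mesh 1 [59T→95T]: running ratio 59/95, sense −
mesh 2 [95T→80T]: running ratio 59/80, sense +
mesh 3 [31T→95T]: running ratio 1829/7600, sense −
mesh 4 [95T→52T]: running ratio 1829/4160, sense +
mesh 5 [40T→92T]: running ratio 1829/9568, sense −
ω_out/ω_in = -1829/9568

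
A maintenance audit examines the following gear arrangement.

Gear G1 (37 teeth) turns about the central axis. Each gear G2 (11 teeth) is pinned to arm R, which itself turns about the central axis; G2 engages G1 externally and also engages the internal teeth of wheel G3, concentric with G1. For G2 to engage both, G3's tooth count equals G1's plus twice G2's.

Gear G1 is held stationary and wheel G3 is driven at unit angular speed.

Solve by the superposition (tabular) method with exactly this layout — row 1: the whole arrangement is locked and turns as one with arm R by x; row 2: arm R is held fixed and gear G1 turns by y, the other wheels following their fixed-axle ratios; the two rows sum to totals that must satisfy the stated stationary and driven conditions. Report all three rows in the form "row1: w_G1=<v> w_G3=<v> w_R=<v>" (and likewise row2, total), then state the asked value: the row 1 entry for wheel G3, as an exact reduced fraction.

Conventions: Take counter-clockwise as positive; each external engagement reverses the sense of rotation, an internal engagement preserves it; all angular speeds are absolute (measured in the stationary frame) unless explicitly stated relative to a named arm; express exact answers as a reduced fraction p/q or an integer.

topology: planetary set — G1 37T / G2 11T / G3 59T, arm = carrier (Willis)
row 1 — lock + rotate with arm: ω_sun = ω_ring = ω_arm = x
row 2 (arm held, sun turns y): ω_ring = −(37/59)·y, ω_arm = 0
boundary: total ω_sun = x + y = 0 and total ω_ring = x − (37/59)·y = 1  ⇒  y = -59/96, x = 59/96
row 2 ring = −(37/59)·(-59/96) = 37/96
totals (row 1 + row 2): sun 59/96 + (-59/96) = 0, ring 59/96 + 37/96 = 1, arm 59/96 + 0 = 59/96
asked cell (row1, ring) = 59/96

row1: w_G1=59/96 w_G3=59/96 w_R=59/96
row2: w_G1=-59/96 w_G3=37/96 w_R=0
total: w_G1=0 w_G3=1 w_R=59/96
asked value: 59/96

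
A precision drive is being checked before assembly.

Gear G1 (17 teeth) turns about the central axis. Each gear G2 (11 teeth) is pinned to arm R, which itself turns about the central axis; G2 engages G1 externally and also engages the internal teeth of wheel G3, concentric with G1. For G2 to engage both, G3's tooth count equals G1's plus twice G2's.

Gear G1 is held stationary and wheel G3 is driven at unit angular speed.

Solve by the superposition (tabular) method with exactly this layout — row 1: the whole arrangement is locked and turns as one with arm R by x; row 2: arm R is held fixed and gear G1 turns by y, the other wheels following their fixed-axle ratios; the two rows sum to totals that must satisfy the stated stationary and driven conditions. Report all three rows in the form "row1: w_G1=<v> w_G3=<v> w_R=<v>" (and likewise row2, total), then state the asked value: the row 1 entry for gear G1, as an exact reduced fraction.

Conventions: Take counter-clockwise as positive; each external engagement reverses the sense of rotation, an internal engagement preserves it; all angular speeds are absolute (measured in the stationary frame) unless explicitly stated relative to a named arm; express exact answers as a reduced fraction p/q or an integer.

row1: w_G1=39/56 w_G3=39/56 w_R=39/56
row2: w_G1=-39/56 w_G3=17/56 w_R=0
total: w_G1=0 w_G3=1 w_R=39/56
asked value: 39/56

planetary set (17T centre, 11T on arm, 39T internal) — Willis relation
row 1: whole set turns with the arm by x
superposition row 2 [arm held]: sun y, ring −(17/39)·y, arm 0
boundary: total ω_sun = x + y = 0 and total ω_ring = x − (17/39)·y = 1  ⇒  y = -39/56, x = 39/56
row 2 ring = −(17/39)·(-39/56) = 17/56
totals (row 1 + row 2): sun 39/56 + (-39/56) = 0, ring 39/56 + 17/56 = 1, arm 39/56 + 0 = 39/56
asked cell (row1, sun) = 39/56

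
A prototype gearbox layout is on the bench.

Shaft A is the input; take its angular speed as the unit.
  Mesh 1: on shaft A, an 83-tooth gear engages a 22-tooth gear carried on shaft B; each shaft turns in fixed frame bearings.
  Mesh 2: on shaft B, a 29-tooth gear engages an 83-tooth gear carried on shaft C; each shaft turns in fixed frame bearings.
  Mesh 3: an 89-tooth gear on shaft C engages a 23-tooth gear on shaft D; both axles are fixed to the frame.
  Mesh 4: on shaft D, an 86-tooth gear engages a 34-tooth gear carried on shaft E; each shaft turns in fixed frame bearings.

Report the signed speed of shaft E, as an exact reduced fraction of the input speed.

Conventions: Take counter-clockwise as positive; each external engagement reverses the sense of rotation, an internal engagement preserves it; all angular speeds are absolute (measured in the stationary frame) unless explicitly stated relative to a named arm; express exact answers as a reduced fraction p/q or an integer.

4-mesh fixed-axis compound train (all bearings frame-fixed)
mesh 1 [83T→22T]: |ω|/ω_in = 1×83/22 = 83/22, sense flips to −
mesh 2 [29T→83T]: |ω|/ω_in = (83/22)×29/83 = 29/22, sense flips to +
mesh 3 [89T→23T]: |ω|/ω_in = (29/22)×89/23 = 2581/506, sense flips to −
mesh 4 [86T→34T]: |ω|/ω_in = (2581/506)×86/34 = 110983/8602, sense flips to +
signed output speed (× input speed) = 110983/8602

110983/8602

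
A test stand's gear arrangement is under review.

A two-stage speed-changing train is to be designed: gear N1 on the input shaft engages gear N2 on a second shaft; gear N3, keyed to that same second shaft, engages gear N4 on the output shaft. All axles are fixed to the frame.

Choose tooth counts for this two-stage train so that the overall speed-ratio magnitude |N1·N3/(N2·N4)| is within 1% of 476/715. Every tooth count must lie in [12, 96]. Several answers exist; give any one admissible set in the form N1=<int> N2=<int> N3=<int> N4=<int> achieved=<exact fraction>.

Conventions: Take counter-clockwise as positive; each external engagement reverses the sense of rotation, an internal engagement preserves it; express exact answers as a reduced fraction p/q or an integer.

N1=14 N2=13 N3=34 N4=55 achieved=476/715

class = fixed-axis compound train [2-stage, 476/715 wanted]
target = 476/715 in lowest terms: an exact hit needs N1·N3 = k·476 and N2·N4 = k·715 for one integer k, every count in [12, 96]; additionally prefer no 1:1 stage (N1 ≠ N2, N3 ≠ N4)
k = 1: N1·N3 = 476 = 14·34, N2·N4 = 715 = 13·55
achieved = 14·34/(13·55) = 476/715; |achieved − target| = 0 ≤ 119/17875 ✓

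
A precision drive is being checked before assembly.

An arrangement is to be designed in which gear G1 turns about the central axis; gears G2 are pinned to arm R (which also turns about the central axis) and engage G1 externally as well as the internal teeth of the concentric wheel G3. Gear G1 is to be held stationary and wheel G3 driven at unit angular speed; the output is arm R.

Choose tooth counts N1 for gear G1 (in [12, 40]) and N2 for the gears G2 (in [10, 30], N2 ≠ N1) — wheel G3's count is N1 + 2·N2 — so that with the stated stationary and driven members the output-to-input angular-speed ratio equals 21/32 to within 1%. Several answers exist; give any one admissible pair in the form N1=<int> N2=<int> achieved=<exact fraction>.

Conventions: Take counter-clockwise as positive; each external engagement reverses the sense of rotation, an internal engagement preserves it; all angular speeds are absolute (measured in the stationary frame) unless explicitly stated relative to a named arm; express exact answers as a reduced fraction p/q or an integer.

N1=22 N2=10 achieved=21/32

design class (target 21/32): planetary set
Willis with ω_sun = 0: ω_arm/ω_ring = N3/(N1+N3); set equal to 21/32  ⇒  N3/N1 = (21/32)/(1 − 21/32) = 21/11
N3 = N1 + 2·N2  ⇒  N2/N1 = (N3/N1 − 1)/2 = (21/11 − 1)/2 = 5/11
smallest multiple with N1 ≥ 12 and N2 ≥ 10: k = 2  ⇒  N1 = 2·11 = 22, N2 = 2·5 = 10 (N1 ≤ 40, N2 ≤ 30, N2 ≠ N1 ✓), N3 = 22 + 2·10 = 42
check: N3/(N1+N3) with N1 = 22, N3 = 42 gives 21/32; |achieved − target| = 0 ≤ 21/3200 ✓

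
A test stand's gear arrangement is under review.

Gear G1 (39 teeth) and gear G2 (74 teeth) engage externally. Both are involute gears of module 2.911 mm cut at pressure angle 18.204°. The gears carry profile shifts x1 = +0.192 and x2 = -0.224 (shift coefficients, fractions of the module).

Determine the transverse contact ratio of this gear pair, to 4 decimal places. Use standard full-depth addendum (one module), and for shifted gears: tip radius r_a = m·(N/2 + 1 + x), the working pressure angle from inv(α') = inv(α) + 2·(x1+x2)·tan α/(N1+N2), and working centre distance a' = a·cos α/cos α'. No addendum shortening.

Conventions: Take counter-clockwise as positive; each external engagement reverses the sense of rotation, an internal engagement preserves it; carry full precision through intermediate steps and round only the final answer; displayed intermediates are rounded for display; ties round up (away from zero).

1.8483

recognized (one external pair, fixed centres): single-mesh tooth geometry, m = 2.911, N1 = 39, N2 = 74
base radii: r_b1 = 53.923451, r_b2 = 102.316291
tip radii: r_a1 = 60.234412, r_a2 = 109.965936
inv(α') = inv(18.204°) + 2·(+0.192-0.224)·tan α/(39+74) = 0.01095464  ⇒  α' = 18.10475°
a' = a·cos α / cos α' = 164.4715·cos 18.204°/cos 18.10475° = 164.378102
action lengths: √(r_a1²−r_b1²) = 26.841123, √(r_a2²−r_b2²) = 40.297440
base pitch p_b = π·m·cos α = 8.687462
CR = (26.841123 + 40.297440 − 164.378102·sin 18.10475°)/8.687462 = 1.848321
contact ratio ≈ 1.8483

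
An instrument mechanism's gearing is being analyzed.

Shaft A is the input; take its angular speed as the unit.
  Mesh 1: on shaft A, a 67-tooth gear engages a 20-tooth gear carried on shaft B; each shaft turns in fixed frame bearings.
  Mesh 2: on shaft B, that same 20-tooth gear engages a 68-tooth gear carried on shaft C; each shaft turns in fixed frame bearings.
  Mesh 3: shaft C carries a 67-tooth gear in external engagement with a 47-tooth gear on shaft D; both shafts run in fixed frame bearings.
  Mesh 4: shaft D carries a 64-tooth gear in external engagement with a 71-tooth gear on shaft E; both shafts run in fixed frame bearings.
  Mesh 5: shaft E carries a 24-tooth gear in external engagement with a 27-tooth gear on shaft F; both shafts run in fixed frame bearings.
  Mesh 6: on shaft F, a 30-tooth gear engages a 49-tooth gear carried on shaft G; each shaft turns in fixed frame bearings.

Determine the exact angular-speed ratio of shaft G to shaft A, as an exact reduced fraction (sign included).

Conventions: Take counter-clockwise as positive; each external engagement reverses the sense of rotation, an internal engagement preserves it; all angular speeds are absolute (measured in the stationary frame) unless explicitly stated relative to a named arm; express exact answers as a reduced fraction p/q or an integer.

class = fixed-axis compound train [6 meshes; 6 ratios multiply, 6 sense flips]
mesh 1 [67T→20T]: running ratio 67/20, sense −
mesh 2 [20T→68T]: running ratio 67/68, sense +
mesh 3 [67T→47T]: running ratio 4489/3196, sense −
mesh 4 [64T→71T]: running ratio 71824/56729, sense +
mesh 5 [24T→27T]: running ratio 574592/510561, sense −
mesh 6 [30T→49T]: running ratio 5745920/8339163, sense +
ω_out/ω_in = 5745920/8339163

5745920/8339163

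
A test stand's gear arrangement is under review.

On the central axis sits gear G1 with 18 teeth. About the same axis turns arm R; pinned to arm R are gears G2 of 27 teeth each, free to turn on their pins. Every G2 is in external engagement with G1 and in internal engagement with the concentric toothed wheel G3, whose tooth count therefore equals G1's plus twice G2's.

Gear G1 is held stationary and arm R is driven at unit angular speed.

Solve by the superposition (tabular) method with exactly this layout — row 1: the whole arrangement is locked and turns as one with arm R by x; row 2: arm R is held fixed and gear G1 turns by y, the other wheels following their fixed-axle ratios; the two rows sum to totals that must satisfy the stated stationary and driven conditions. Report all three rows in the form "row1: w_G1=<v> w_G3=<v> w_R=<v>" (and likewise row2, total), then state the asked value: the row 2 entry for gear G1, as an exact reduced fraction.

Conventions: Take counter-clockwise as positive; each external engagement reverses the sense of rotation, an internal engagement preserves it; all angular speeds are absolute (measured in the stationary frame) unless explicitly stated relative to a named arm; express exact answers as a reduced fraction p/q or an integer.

row1: w_G1=1 w_G3=1 w_R=1
row2: w_G1=-1 w_G3=1/4 w_R=0
total: w_G1=0 w_G3=5/4 w_R=1
asked value: -1

class = planetary set [G3 = 18+2·27 = 72; Willis about the carrier]
row 1: whole set turns with the arm by x
superposition row 2 [arm held]: sun y, ring −(18/72)·y, arm 0
boundary: total ω_sun = x + y = 0 and total ω_arm = x = 1  ⇒  y = -1, x = 1
row 2 ring = −(18/72)·(-1) = 1/4
totals (row 1 + row 2): sun 1 + (-1) = 0, ring 1 + 1/4 = 5/4, arm 1 + 0 = 1
asked cell (row2, sun) = -1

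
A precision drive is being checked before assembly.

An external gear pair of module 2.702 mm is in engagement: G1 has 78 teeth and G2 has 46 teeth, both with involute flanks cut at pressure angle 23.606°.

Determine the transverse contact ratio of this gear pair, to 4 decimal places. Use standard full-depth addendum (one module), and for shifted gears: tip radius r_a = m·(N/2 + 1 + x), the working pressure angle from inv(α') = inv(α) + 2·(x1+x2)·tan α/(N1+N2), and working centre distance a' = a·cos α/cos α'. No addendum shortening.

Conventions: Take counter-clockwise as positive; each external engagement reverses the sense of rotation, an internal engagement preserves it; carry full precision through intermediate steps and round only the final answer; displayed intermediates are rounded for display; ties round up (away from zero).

1.6061

topology: single-mesh involute geometry — m = 2.702, 78T/46T pair
base radii: r_b1 = 96.560053, r_b2 = 56.945672
tip radii: r_a1 = 108.080000, r_a2 = 64.848000
no profile shift: α' = α, a' = a
action lengths: √(r_a1²−r_b1²) = 48.553502, √(r_a2²−r_b2²) = 31.023435
base pitch p_b = π·m·cos α = 7.778265
CR = (48.553502 + 31.023435 − 167.524000·sin 23.60600°)/7.778265 = 1.606115
contact ratio ≈ 1.6061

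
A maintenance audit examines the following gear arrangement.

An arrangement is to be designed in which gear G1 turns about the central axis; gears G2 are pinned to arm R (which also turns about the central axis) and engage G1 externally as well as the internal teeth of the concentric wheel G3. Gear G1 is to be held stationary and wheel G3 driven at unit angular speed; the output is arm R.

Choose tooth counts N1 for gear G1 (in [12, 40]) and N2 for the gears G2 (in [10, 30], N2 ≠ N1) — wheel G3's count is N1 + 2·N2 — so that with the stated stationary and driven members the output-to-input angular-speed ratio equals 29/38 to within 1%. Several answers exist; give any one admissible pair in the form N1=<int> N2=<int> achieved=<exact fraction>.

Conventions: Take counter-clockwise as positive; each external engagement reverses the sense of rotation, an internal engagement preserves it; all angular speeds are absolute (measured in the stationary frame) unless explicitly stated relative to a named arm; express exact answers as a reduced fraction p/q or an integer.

N1=18 N2=20 achieved=29/38

class = planetary set [ratio 29/38 wanted; Willis about the carrier]
Willis with ω_sun = 0: ω_arm/ω_ring = N3/(N1+N3); set equal to 29/38  ⇒  N3/N1 = (29/38)/(1 − 29/38) = 29/9
N3 = N1 + 2·N2  ⇒  N2/N1 = (N3/N1 − 1)/2 = (29/9 − 1)/2 = 10/9
smallest multiple with N1 ≥ 12 and N2 ≥ 10: k = 2  ⇒  N1 = 2·9 = 18, N2 = 2·10 = 20 (N1 ≤ 40, N2 ≤ 30, N2 ≠ N1 ✓), N3 = 18 + 2·20 = 58
check: N3/(N1+N3) with N1 = 18, N3 = 58 gives 29/38; |achieved − target| = 0 ≤ 29/3800 ✓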